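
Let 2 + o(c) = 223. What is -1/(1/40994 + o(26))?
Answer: -40994/9059675 ≈ -0.0045249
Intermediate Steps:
o(c) = 221 (o(c) = -2 + 223 = 221)
-1/(1/40994 + o(26)) = -1/(1/40994 + 221) = -1/9059675/40994 = -1*40994/9059675 = -40994/9059675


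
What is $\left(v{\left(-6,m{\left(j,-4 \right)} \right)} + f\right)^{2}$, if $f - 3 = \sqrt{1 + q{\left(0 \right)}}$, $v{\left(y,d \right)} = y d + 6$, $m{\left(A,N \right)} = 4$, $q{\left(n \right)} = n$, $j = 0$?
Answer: $196$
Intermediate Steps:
$v{\left(y,d \right)} = 6 + d y$ ($v{\left(y,d \right)} = d y + 6 = 6 + d y$)
$f = 4$ ($f = 3 + \sqrt{1 + 0} = 3 + \sqrt{1} = 3 + 1 = 4$)
$\left(v{\left(-6,m{\left(j,-4 \right)} \right)} + f\right)^{2} = \left(\left(6 + 4 \left(-6\right)\right) + 4\right)^{2} = \left(\left(6 - 24\right) + 4\right)^{2} = \left(-18 + 4\right)^{2} = \left(-14\right)^{2} = 196$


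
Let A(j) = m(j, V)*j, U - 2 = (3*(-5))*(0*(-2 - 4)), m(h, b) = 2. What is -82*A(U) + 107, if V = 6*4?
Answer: -221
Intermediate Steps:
V = 24
U = 2 (U = 2 + (3*(-5))*(0*(-2 - 4)) = 2 - 0*(-6) = 2 - 15*0 = 2 + 0 = 2)
A(j) = 2*j
-82*A(U) + 107 = -164*2 + 107 = -82*4 + 107 = -328 + 107 = -221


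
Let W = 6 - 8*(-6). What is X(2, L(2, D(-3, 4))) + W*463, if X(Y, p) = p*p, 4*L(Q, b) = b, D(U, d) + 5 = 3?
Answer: 100009/4 ≈ 25002.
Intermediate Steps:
D(U, d) = -2 (D(U, d) = -5 + 3 = -2)
L(Q, b) = b/4
X(Y, p) = p²
W = 54 (W = 6 + 48 = 54)
X(2, L(2, D(-3, 4))) + W*463 = ((¼)*(-2))² + 54*463 = (-½)² + 25002 = ¼ + 25002 = 100009/4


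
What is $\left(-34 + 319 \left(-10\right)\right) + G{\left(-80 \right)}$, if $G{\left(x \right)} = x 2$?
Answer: $-3384$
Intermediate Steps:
$G{\left(x \right)} = 2 x$
$\left(-34 + 319 \left(-10\right)\right) + G{\left(-80 \right)} = \left(-34 + 319 \left(-10\right)\right) + 2 \left(-80\right) = \left(-34 - 3190\right) - 160 = -3224 - 160 = -3384$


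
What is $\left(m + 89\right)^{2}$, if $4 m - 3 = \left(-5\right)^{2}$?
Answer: $9216$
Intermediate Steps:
$m = 7$ ($m = \frac{3}{4} + \frac{\left(-5\right)^{2}}{4} = \frac{3}{4} + \frac{1}{4} \cdot 25 = \frac{3}{4} + \frac{25}{4} = 7$)
$\left(m + 89\right)^{2} = \left(7 + 89\right)^{2} = 96^{2} = 9216$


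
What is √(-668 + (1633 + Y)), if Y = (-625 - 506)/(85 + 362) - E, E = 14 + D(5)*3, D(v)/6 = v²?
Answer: 4*√691658/149 ≈ 22.326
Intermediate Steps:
D(v) = 6*v²
E = 464 (E = 14 + (6*5²)*3 = 14 + (6*25)*3 = 14 + 150*3 = 14 + 450 = 464)
Y = -69513/149 (Y = (-625 - 506)/(85 + 362) - 1*464 = -1131/447 - 464 = -1131*1/447 - 464 = -377/149 - 464 = -69513/149 ≈ -466.53)
√(-668 + (1633 + Y)) = √(-668 + (1633 - 69513/149)) = √(-668 + 173804/149) = √(74272/149) = 4*√691658/149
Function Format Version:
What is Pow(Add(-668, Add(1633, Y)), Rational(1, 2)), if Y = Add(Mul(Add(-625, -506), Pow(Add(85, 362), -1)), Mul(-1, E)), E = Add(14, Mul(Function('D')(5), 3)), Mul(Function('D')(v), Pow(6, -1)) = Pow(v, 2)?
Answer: Mul(Rational(4, 149), Pow(691658, Rational(1, 2))) ≈ 22.326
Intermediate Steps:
Function('D')(v) = Mul(6, Pow(v, 2))
E = 464 (E = Add(14, Mul(Mul(6, Pow(5, 2)), 3)) = Add(14, Mul(Mul(6, 25), 3)) = Add(14, Mul(150, 3)) = Add(14, 450) = 464)
Y = Rational(-69513, 149) (Y = Add(Mul(Add(-625, -506), Pow(Add(85, 362), -1)), Mul(-1, 464)) = Add(Mul(-1131, Pow(447, -1)), -464) = Add(Mul(-1131, Rational(1, 447)), -464) = Add(Rational(-377, 149), -464) = Rational(-69513, 149) ≈ -466.53)
Pow(Add(-668, Add(1633, Y)), Rational(1, 2)) = Pow(Add(-668, Add(1633, Rational(-69513, 149))), Rational(1, 2)) = Pow(Add(-668, Rational(173804, 149)), Rational(1, 2)) = Pow(Rational(74272, 149), Rational(1, 2)) = Mul(Rational(4, 149), Pow(691658, Rational(1, 2)))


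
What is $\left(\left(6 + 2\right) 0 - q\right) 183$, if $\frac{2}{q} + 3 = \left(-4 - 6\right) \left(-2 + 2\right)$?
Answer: $122$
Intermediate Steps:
$q = - \frac{2}{3}$ ($q = \frac{2}{-3 + \left(-4 - 6\right) \left(-2 + 2\right)} = \frac{2}{-3 - 0} = \frac{2}{-3 + 0} = \frac{2}{-3} = 2 \left(- \frac{1}{3}\right) = - \frac{2}{3} \approx -0.66667$)
$\left(\left(6 + 2\right) 0 - q\right) 183 = \left(\left(6 + 2\right) 0 - - \frac{2}{3}\right) 183 = \left(8 \cdot 0 + \frac{2}{3}\right) 183 = \left(0 + \frac{2}{3}\right) 183 = \frac{2}{3} \cdot 183 = 122$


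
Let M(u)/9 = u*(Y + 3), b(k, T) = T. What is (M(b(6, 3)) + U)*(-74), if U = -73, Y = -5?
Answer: 9398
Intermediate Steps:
M(u) = -18*u (M(u) = 9*(u*(-5 + 3)) = 9*(u*(-2)) = 9*(-2*u) = -18*u)
(M(b(6, 3)) + U)*(-74) = (-18*3 - 73)*(-74) = (-54 - 73)*(-74) = -127*(-74) = 9398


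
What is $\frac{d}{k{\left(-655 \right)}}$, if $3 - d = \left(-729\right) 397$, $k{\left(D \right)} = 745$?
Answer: $\frac{289416}{745} \approx 388.48$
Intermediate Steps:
$d = 289416$ ($d = 3 - \left(-729\right) 397 = 3 - -289413 = 3 + 289413 = 289416$)
$\frac{d}{k{\left(-655 \right)}} = \frac{289416}{745}$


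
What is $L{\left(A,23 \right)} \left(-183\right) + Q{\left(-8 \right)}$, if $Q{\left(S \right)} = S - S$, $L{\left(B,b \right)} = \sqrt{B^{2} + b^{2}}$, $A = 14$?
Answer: $- 915 \sqrt{29} \approx -4927.4$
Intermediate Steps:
$Q{\left(S \right)} = 0$
$L{\left(A,23 \right)} \left(-183\right) + Q{\left(-8 \right)} = \sqrt{14^{2} + 23^{2}} \left(-183\right) + 0 = \sqrt{196 + 529} \left(-183\right) + 0 = \sqrt{725} \left(-183\right) + 0 = 5 \sqrt{29} \left(-183\right) + 0 = - 915 \sqrt{29} + 0 = - 915 \sqrt{29}$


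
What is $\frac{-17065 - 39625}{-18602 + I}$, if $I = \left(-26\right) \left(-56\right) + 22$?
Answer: $\frac{28345}{8562} \approx 3.3106$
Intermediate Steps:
$I = 1478$ ($I = 1456 + 22 = 1478$)
$\frac{-17065 - 39625}{-18602 + I} = \frac{-17065 - 39625}{-18602 + 1478} = - \frac{56690}{-17124} = \left(-56690\right) \left(- \frac{1}{17124}\right) = \frac{28345}{8562}$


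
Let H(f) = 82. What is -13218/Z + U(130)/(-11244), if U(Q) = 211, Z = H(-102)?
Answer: -74320247/461004 ≈ -161.21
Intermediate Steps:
Z = 82
-13218/Z + U(130)/(-11244) = -13218/82 + 211/(-11244) = -13218*1/82 + 211*(-1/11244) = -6609/41 - 211/11244 = -74320247/461004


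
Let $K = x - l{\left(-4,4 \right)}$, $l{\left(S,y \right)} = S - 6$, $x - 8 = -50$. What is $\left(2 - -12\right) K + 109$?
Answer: $-339$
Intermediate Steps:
$x = -42$ ($x = 8 - 50 = -42$)
$l{\left(S,y \right)} = -6 + S$ ($l{\left(S,y \right)} = S - 6 = -6 + S$)
$K = -32$ ($K = -42 - \left(-6 - 4\right) = -42 - -10 = -42 + 10 = -32$)
$\left(2 - -12\right) K + 109 = \left(2 - -12\right) \left(-32\right) + 109 = \left(2 + 12\right) \left(-32\right) + 109 = 14 \left(-32\right) + 109 = -448 + 109 = -339$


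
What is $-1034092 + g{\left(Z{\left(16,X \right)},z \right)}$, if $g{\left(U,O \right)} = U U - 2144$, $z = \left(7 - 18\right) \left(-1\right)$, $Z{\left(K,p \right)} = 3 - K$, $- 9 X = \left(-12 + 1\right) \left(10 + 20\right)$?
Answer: $-1036067$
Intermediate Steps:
$X = \frac{110}{3}$ ($X = - \frac{\left(-12 + 1\right) \left(10 + 20\right)}{9} = - \frac{\left(-11\right) 30}{9} = \left(- \frac{1}{9}\right) \left(-330\right) = \frac{110}{3} \approx 36.667$)
$z = 11$ ($z = \left(-11\right) \left(-1\right) = 11$)
$g{\left(U,O \right)} = -2144 + U^{2}$ ($g{\left(U,O \right)} = U^{2} - 2144 = -2144 + U^{2}$)
$-1034092 + g{\left(Z{\left(16,X \right)},z \right)} = -1034092 - \left(2144 - \left(3 - 16\right)^{2}\right) = -1034092 - \left(2144 - \left(-13\right)^{2}\right) = -1034092 + \left(-2144 + 169\right) = -1034092 - 1975 = -1036067$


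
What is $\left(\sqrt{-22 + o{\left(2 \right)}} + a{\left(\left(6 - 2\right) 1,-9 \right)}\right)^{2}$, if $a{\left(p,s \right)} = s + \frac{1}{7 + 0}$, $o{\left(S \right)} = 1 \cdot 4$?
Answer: $\frac{2962}{49} - \frac{372 i \sqrt{2}}{7} \approx 60.449 - 75.155 i$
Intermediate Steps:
$o{\left(S \right)} = 4$
$a{\left(p,s \right)} = \frac{1}{7} + s$ ($a{\left(p,s \right)} = s + \frac{1}{7} = \frac{1}{7} + s$)
$\left(\sqrt{-22 + o{\left(2 \right)}} + a{\left(\left(6 - 2\right) 1,-9 \right)}\right)^{2} = \left(\sqrt{-22 + 4} + \left(\frac{1}{7} - 9\right)\right)^{2} = \left(\sqrt{-18} - \frac{62}{7}\right)^{2} = \left(3 i \sqrt{2} - \frac{62}{7}\right)^{2} = \left(- \frac{62}{7} + 3 i \sqrt{2}\right)^{2}$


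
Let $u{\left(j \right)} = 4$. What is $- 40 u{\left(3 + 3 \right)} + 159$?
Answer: $-1$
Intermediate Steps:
$- 40 u{\left(3 + 3 \right)} + 159 = \left(-40\right) 4 + 159 = -160 + 159 = -1$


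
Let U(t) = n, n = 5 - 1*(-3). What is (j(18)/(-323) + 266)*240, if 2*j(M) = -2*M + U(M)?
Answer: 20623680/323 ≈ 63850.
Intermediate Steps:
n = 8 (n = 5 + 3 = 8)
U(t) = 8
j(M) = 4 - M (j(M) = (-2*M + 8)/2 = (8 - 2*M)/2 = 4 - M)
(j(18)/(-323) + 266)*240 = ((4 - 1*18)/(-323) + 266)*240 = ((4 - 18)*(-1/323) + 266)*240 = (-14*(-1/323) + 266)*240 = (14/323 + 266)*240 = (85932/323)*240 = 20623680/323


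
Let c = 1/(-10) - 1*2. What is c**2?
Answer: 441/100 ≈ 4.4100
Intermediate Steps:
c = -21/10 (c = -1/10 - 2 = -21/10 ≈ -2.1000)
c**2 = (-21/10)**2 = 441/100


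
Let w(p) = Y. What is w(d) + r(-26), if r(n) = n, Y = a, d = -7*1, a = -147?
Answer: -173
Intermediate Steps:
d = -7
Y = -147
w(p) = -147
w(d) + r(-26) = -147 - 26 = -173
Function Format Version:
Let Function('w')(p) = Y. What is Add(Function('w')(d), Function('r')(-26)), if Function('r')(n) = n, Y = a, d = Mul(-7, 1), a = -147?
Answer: -173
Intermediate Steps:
d = -7
Y = -147
Function('w')(p) = -147
Add(Function('w')(d), Function('r')(-26)) = Add(-147, -26) = -173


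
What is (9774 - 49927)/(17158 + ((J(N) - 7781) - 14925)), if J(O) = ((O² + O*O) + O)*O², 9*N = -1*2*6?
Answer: 3252393/449068 ≈ 7.2425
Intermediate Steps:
N = -4/3 (N = (-1*2*6)/9 = (-2*6)/9 = (⅑)*(-12) = -4/3 ≈ -1.3333)
J(O) = O²*(O + 2*O²) (J(O) = ((O² + O²) + O)*O² = (2*O² + O)*O² = (O + 2*O²)*O² = O²*(O + 2*O²))
(9774 - 49927)/(17158 + ((J(N) - 7781) - 14925)) = (9774 - 49927)/(17158 + (((-4/3)³*(1 + 2*(-4/3)) - 7781) - 14925)) = -40153/(17158 + ((-64*(1 - 8/3)/27 - 7781) - 14925)) = -40153/(17158 + ((-64/27*(-5/3) - 7781) - 14925)) = -40153/(17158 + ((320/81 - 7781) - 14925)) = -40153/(17158 + (-629941/81 - 14925)) = -40153/(17158 - 1838866/81) = -40153/(-449068/81) = -40153*(-81/449068) = 3252393/449068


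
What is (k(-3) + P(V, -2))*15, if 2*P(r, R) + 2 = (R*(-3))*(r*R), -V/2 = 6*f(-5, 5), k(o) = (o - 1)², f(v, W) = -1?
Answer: -855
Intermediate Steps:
k(o) = (-1 + o)²
V = 12 (V = -12*(-1) = -2*(-6) = 12)
P(r, R) = -1 - 3*r*R²/2 (P(r, R) = -1 + ((R*(-3))*(r*R))/2 = -1 + ((-3*R)*(R*r))/2 = -1 + (-3*r*R²)/2 = -1 - 3*r*R²/2)
(k(-3) + P(V, -2))*15 = ((-1 - 3)² + (-1 - 3/2*12*(-2)²))*15 = ((-4)² + (-1 - 3/2*12*4))*15 = (16 + (-1 - 72))*15 = (16 - 73)*15 = -57*15 = -855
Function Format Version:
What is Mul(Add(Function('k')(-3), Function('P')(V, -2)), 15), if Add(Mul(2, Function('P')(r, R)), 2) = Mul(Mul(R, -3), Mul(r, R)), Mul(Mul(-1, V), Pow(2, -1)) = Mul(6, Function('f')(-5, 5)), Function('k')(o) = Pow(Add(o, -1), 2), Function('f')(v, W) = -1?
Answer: -855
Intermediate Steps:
Function('k')(o) = Pow(Add(-1, o), 2)
V = 12 (V = Mul(-2, Mul(6, -1)) = Mul(-2, -6) = 12)
Function('P')(r, R) = Add(-1, Mul(Rational(-3, 2), r, Pow(R, 2))) (Function('P')(r, R) = Add(-1, Mul(Rational(1, 2), Mul(Mul(R, -3), Mul(r, R)))) = Add(-1, Mul(Rational(1, 2), Mul(Mul(-3, R), Mul(R, r)))) = Add(-1, Mul(Rational(1, 2), Mul(-3, r, Pow(R, 2)))) = Add(-1, Mul(Rational(-3, 2), r, Pow(R, 2))))
Mul(Add(Function('k')(-3), Function('P')(V, -2)), 15) = Mul(Add(Pow(Add(-1, -3), 2), Add(-1, Mul(Rational(-3, 2), 12, Pow(-2, 2)))), 15) = Mul(Add(Pow(-4, 2), Add(-1, Mul(Rational(-3, 2), 12, 4))), 15) = Mul(Add(16, Add(-1, -72)), 15) = Mul(Add(16, -73), 15) = Mul(-57, 15) = -855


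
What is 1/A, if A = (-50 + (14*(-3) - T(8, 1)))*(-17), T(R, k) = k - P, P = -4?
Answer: 1/1649 ≈ 0.00060643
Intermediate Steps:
T(R, k) = 4 + k (T(R, k) = k - 1*(-4) = k + 4 = 4 + k)
A = 1649 (A = (-50 + (14*(-3) - (4 + 1)))*(-17) = (-50 + (-42 - 1*5))*(-17) = (-50 + (-42 - 5))*(-17) = (-50 - 47)*(-17) = -97*(-17) = 1649)
1/A = 1/1649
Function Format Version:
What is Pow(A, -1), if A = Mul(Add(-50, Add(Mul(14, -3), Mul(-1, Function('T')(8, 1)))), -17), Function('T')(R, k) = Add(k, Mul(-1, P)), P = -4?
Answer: Rational(1, 1649) ≈ 0.00060643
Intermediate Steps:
Function('T')(R, k) = Add(4, k) (Function('T')(R, k) = Add(k, Mul(-1, -4)) = Add(k, 4) = Add(4, k))
A = 1649 (A = Mul(Add(-50, Add(Mul(14, -3), Mul(-1, Add(4, 1)))), -17) = Mul(Add(-50, Add(-42, Mul(-1, 5))), -17) = Mul(Add(-50, Add(-42, -5)), -17) = Mul(Add(-50, -47), -17) = Mul(-97, -17) = 1649)
Pow(A, -1) = Pow(1649, -1) = Rational(1, 1649)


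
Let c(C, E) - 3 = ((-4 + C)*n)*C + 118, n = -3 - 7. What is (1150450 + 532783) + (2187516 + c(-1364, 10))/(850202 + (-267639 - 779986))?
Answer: 332325380442/197423 ≈ 1.6833e+6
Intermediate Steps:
n = -10
c(C, E) = 121 + C*(40 - 10*C) (c(C, E) = 3 + (((-4 + C)*(-10))*C + 118) = 3 + ((40 - 10*C)*C + 118) = 3 + (C*(40 - 10*C) + 118) = 3 + (118 + C*(40 - 10*C)) = 121 + C*(40 - 10*C))
(1150450 + 532783) + (2187516 + c(-1364, 10))/(850202 + (-267639 - 779986)) = (1150450 + 532783) + (2187516 + (121 - 10*(-1364)**2 + 40*(-1364)))/(850202 + (-267639 - 779986)) = 1683233 + (2187516 + (121 - 10*1860496 - 54560))/(850202 - 1047625) = 1683233 + (2187516 + (121 - 18604960 - 54560))/(-197423) = 1683233 + (2187516 - 18659399)*(-1/197423) = 1683233 - 16471883*(-1/197423) = 1683233 + 16471883/197423 = 332325380442/197423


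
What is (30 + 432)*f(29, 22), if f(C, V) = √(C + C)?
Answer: 462*√58 ≈ 3518.5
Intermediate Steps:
f(C, V) = √2*√C (f(C, V) = √(2*C) = √2*√C)
(30 + 432)*f(29, 22) = (30 + 432)*(√2*√29) = 462*√58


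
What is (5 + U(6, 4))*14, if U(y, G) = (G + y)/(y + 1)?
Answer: 90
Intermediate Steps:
U(y, G) = (G + y)/(1 + y)
(5 + U(6, 4))*14 = (5 + (4 + 6)/(1 + 6))*14 = (5 + 10/7)*14 = (45/7)*14 = 90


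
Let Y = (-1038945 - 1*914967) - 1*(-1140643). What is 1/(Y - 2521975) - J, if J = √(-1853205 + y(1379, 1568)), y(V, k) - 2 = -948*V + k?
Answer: -1/3335244 - I*√3158927 ≈ -2.9983e-7 - 1777.3*I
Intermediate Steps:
Y = -813269 (Y = (-1038945 - 914967) + 1140643 = -1953912 + 1140643 = -813269)
y(V, k) = 2 + k - 948*V (y(V, k) = 2 + (-948*V + k) = 2 + (k - 948*V) = 2 + k - 948*V)
J = I*√3158927 (J = √(-1853205 + (2 + 1568 - 948*1379)) = √(-1853205 + (2 + 1568 - 1307292)) = √(-1853205 - 1305722) = √(-3158927) = I*√3158927 ≈ 1777.3*I)
1/(Y - 2521975) - J = 1/(-813269 - 2521975) - I*√3158927 = 1/(-3335244) - I*√3158927 = -1/3335244 - I*√3158927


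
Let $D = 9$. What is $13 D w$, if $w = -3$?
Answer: $-351$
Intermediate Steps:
$13 D w = 13 \cdot 9 \left(-3\right) = 13 \left(-27\right) = -351$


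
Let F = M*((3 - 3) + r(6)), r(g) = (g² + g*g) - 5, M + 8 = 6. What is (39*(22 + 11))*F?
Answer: -172458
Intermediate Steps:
M = -2 (M = -8 + 6 = -2)
r(g) = -5 + 2*g² (r(g) = (g² + g²) - 5 = 2*g² - 5 = -5 + 2*g²)
F = -134 (F = -2*((3 - 3) + (-5 + 2*6²)) = -2*(0 + (-5 + 2*36)) = -2*(0 + (-5 + 72)) = -2*(0 + 67) = -2*67 = -134)
(39*(22 + 11))*F = (39*(22 + 11))*(-134) = (39*33)*(-134) = 1287*(-134) = -172458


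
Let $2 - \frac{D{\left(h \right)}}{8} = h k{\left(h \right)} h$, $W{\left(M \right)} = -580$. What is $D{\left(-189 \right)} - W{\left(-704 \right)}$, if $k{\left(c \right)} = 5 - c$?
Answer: $-55438396$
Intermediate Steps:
$D{\left(h \right)} = 16 - 8 h^{2} \left(5 - h\right)$ ($D{\left(h \right)} = 16 - 8 h \left(5 - h\right) h = 16 - 8 h^{2} \left(5 - h\right)$)
$D{\left(-189 \right)} - W{\left(-704 \right)} = \left(16 + 8 \left(-189\right)^{2} \left(-5 - 189\right)\right) - -580 = \left(16 + 8 \cdot 35721 \left(-194\right)\right) + 580 = \left(16 - 55438992\right) + 580 = -55438976 + 580 = -55438396$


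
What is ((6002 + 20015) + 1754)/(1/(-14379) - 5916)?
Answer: -399319209/85066165 ≈ -4.6942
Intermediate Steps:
((6002 + 20015) + 1754)/(1/(-14379) - 5916) = (26017 + 1754)/(-1/14379 - 5916) = 27771/(-85066165/14379) = 27771*(-14379/85066165) = -399319209/85066165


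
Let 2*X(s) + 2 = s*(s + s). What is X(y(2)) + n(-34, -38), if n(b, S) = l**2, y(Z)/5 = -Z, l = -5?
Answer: 124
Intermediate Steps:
y(Z) = -5*Z (y(Z) = 5*(-Z) = -5*Z)
n(b, S) = 25 (n(b, S) = (-5)**2 = 25)
X(s) = -1 + s**2 (X(s) = -1 + (s*(s + s))/2 = -1 + (s*(2*s))/2 = -1 + (2*s**2)/2 = -1 + s**2)
X(y(2)) + n(-34, -38) = (-1 + (-5*2)**2) + 25 = (-1 + (-10)**2) + 25 = (-1 + 100) + 25 = 99 + 25 = 124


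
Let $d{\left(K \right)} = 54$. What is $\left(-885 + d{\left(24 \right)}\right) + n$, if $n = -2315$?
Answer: $-3146$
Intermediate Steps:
$\left(-885 + d{\left(24 \right)}\right) + n = \left(-885 + 54\right) - 2315 = -831 - 2315 = -3146$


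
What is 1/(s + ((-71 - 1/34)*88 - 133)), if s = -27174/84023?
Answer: -1428391/9118721941 ≈ -0.00015664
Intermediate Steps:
s = -27174/84023 (s = -27174*1/84023 = -27174/84023 ≈ -0.32341)
1/(s + ((-71 - 1/34)*88 - 133)) = 1/(-27174/84023 + ((-71 - 1/34)*88 - 133)) = 1/(-27174/84023 + (-2415/34*88 - 133)) = 1/(-27174/84023 + (-106260/17 - 133)) = 1/(-27174/84023 - 108521/17) = 1/(-9118721941/1428391) = -1428391/9118721941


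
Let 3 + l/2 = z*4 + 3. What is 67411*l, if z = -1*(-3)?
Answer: 1617864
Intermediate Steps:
z = 3
l = 24 (l = -6 + 2*(3*4 + 3) = -6 + 2*(12 + 3) = -6 + 2*15 = -6 + 30 = 24)
67411*l = 67411*24 = 1617864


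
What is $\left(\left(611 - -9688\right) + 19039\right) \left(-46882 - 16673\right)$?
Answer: $-1864576590$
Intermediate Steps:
$\left(\left(611 - -9688\right) + 19039\right) \left(-46882 - 16673\right) = \left(\left(611 + 9688\right) + 19039\right) \left(-63555\right) = \left(10299 + 19039\right) \left(-63555\right) = 29338 \left(-63555\right) = -1864576590$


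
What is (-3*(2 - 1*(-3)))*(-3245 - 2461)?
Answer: 85590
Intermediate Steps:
(-3*(2 - 1*(-3)))*(-3245 - 2461) = -3*(2 + 3)*(-5706) = -3*5*(-5706) = -15*(-5706) = 85590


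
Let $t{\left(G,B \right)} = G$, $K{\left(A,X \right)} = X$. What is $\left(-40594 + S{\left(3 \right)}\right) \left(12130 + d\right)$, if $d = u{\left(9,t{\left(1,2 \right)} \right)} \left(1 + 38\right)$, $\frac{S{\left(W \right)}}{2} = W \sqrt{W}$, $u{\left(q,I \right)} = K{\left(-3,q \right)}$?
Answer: $-506653714 + 74886 \sqrt{3} \approx -5.0652 \cdot 10^{8}$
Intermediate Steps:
$u{\left(q,I \right)} = q$
$S{\left(W \right)} = 2 W^{\frac{3}{2}}$ ($S{\left(W \right)} = 2 W \sqrt{W} = 2 W^{\frac{3}{2}}$)
$d = 351$ ($d = 9 \left(1 + 38\right) = 9 \cdot 39 = 351$)
$\left(-40594 + S{\left(3 \right)}\right) \left(12130 + d\right) = \left(-40594 + 2 \cdot 3^{\frac{3}{2}}\right) \left(12130 + 351\right) = \left(-40594 + 2 \cdot 3 \sqrt{3}\right) 12481 = \left(-40594 + 6 \sqrt{3}\right) 12481 = -506653714 + 74886 \sqrt{3}$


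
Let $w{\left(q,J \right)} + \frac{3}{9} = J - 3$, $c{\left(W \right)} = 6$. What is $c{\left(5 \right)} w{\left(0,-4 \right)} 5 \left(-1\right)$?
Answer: $220$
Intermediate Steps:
$w{\left(q,J \right)} = - \frac{10}{3} + J$ ($w{\left(q,J \right)} = - \frac{1}{3} + \left(J - 3\right) = - \frac{1}{3} + \left(-3 + J\right) = - \frac{10}{3} + J$)
$c{\left(5 \right)} w{\left(0,-4 \right)} 5 \left(-1\right) = 6 \left(- \frac{10}{3} - 4\right) 5 \left(-1\right) = 6 \left(- \frac{22}{3}\right) \left(-5\right) = \left(-44\right) \left(-5\right) = 220$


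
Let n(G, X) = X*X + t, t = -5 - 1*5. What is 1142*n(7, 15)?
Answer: 245530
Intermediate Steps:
t = -10 (t = -5 - 5 = -10)
n(G, X) = -10 + X² (n(G, X) = X*X - 10 = X² - 10 = -10 + X²)
1142*n(7, 15) = 1142*(-10 + 15²) = 1142*(-10 + 225) = 1142*215 = 245530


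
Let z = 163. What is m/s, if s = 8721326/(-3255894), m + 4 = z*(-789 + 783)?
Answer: 1598643954/4360663 ≈ 366.61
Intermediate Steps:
m = -982 (m = -4 + 163*(-789 + 783) = -4 + 163*(-6) = -4 - 978 = -982)
s = -4360663/1627947 (s = 8721326*(-1/3255894) = -4360663/1627947 ≈ -2.6786)
m/s = -982/(-4360663/1627947) = -982*(-1627947/4360663) = 1598643954/4360663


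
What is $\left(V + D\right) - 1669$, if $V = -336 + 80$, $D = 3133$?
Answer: $1208$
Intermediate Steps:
$V = -256$
$\left(V + D\right) - 1669 = \left(-256 + 3133\right) - 1669 = 2877 - 1669 = 1208$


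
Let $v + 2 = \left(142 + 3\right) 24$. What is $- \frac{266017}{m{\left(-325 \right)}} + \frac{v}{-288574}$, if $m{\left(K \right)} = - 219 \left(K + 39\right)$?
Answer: $- \frac{269172835}{63197706} \approx -4.2592$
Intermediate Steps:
$v = 3478$ ($v = -2 + \left(142 + 3\right) 24 = -2 + 145 \cdot 24 = -2 + 3480 = 3478$)
$m{\left(K \right)} = -8541 - 219 K$ ($m{\left(K \right)} = - 219 \left(39 + K\right) = -8541 - 219 K$)
$- \frac{266017}{m{\left(-325 \right)}} + \frac{v}{-288574} = - \frac{266017}{-8541 - -71175} + \frac{3478}{-288574} = - \frac{266017}{-8541 + 71175} + 3478 \left(- \frac{1}{288574}\right) = - \frac{266017}{62634} - \frac{1739}{144287} = - \frac{269172835}{63197706}$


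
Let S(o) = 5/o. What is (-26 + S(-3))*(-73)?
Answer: 6059/3 ≈ 2019.7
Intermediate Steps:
(-26 + S(-3))*(-73) = (-26 + 5/(-3))*(-73) = (-26 + 5*(-⅓))*(-73) = (-26 - 5/3)*(-73) = -83/3*(-73) = 6059/3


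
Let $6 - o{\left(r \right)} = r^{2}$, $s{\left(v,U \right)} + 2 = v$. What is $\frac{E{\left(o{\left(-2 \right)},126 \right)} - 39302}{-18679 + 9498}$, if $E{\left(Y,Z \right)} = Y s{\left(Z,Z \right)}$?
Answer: $\frac{39054}{9181} \approx 4.2538$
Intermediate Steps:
$s{\left(v,U \right)} = -2 + v$
$o{\left(r \right)} = 6 - r^{2}$
$E{\left(Y,Z \right)} = Y \left(-2 + Z\right)$
$\frac{E{\left(o{\left(-2 \right)},126 \right)} - 39302}{-18679 + 9498} = \frac{\left(6 - \left(-2\right)^{2}\right) \left(-2 + 126\right) - 39302}{-18679 + 9498} = \frac{\left(6 - 4\right) 124 - 39302}{-9181} = \left(\left(6 - 4\right) 124 - 39302\right) \left(- \frac{1}{9181}\right) = \left(2 \cdot 124 - 39302\right) \left(- \frac{1}{9181}\right) = \left(248 - 39302\right) \left(- \frac{1}{9181}\right) = \left(-39054\right) \left(- \frac{1}{9181}\right) = \frac{39054}{9181}$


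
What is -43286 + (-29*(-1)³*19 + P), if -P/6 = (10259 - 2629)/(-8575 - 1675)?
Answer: -43798797/1025 ≈ -42731.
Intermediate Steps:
P = 4578/1025 (P = -6*(10259 - 2629)/(-8575 - 1675) = -45780/(-10250) = -45780*(-1)/10250 = -6*(-763/1025) = 4578/1025 ≈ 4.4663)
-43286 + (-29*(-1)³*19 + P) = -43286 + (-29*(-1)³*19 + 4578/1025) = -43286 + (-29*(-1)*19 + 4578/1025) = -43286 + (29*19 + 4578/1025) = -43286 + (551 + 4578/1025) = -43286 + 569353/1025 = -43798797/1025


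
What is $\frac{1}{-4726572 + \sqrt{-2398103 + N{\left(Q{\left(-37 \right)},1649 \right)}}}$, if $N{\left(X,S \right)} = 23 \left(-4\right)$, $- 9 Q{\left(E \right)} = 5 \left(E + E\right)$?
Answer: $- \frac{4726572}{22340485269379} - \frac{i \sqrt{2398195}}{22340485269379} \approx -2.1157 \cdot 10^{-7} - 6.9319 \cdot 10^{-11} i$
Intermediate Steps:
$Q{\left(E \right)} = - \frac{10 E}{9}$ ($Q{\left(E \right)} = - \frac{5 \left(E + E\right)}{9} = - \frac{5 \cdot 2 E}{9} = - \frac{10 E}{9}$)
$N{\left(X,S \right)} = -92$
$\frac{1}{-4726572 + \sqrt{-2398103 + N{\left(Q{\left(-37 \right)},1649 \right)}}} = \frac{1}{-4726572 + \sqrt{-2398103 - 92}} = \frac{1}{-4726572 + \sqrt{-2398195}} = \frac{1}{-4726572 + i \sqrt{2398195}}$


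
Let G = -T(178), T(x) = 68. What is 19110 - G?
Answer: 19178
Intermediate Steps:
G = -68 (G = -1*68 = -68)
19110 - G = 19110 - 1*(-68) = 19110 + 68 = 19178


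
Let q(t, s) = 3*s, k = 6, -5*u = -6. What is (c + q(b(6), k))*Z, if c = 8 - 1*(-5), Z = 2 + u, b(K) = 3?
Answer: 496/5 ≈ 99.200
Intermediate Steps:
u = 6/5 (u = -1/5*(-6) = 6/5 ≈ 1.2000)
Z = 16/5 (Z = 2 + 6/5 = 16/5 ≈ 3.2000)
c = 13 (c = 8 + 5 = 13)
(c + q(b(6), k))*Z = (13 + 3*6)*(16/5) = (13 + 18)*(16/5) = 31*(16/5) = 496/5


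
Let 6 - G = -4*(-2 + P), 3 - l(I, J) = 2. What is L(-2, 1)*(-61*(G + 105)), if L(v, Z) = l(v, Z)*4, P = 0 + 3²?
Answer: -33916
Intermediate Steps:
P = 9 (P = 0 + 9 = 9)
l(I, J) = 1 (l(I, J) = 3 - 1*2 = 3 - 2 = 1)
G = 34 (G = 6 - (-4)*(-2 + 9) = 6 - (-4)*7 = 6 - 1*(-28) = 6 + 28 = 34)
L(v, Z) = 4 (L(v, Z) = 1*4 = 4)
L(-2, 1)*(-61*(G + 105)) = 4*(-61*(34 + 105)) = 4*(-61*139) = 4*(-8479) = -33916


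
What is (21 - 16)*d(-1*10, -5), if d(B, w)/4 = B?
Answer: -200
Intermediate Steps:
d(B, w) = 4*B
(21 - 16)*d(-1*10, -5) = (21 - 16)*(4*(-1*10)) = 5*(4*(-10)) = 5*(-40) = -200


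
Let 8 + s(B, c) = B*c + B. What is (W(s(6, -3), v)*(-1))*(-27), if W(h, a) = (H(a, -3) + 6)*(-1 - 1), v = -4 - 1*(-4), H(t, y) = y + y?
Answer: 0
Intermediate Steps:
H(t, y) = 2*y
s(B, c) = -8 + B + B*c (s(B, c) = -8 + (B*c + B) = -8 + (B + B*c) = -8 + B + B*c)
v = 0 (v = -4 + 4 = 0)
W(h, a) = 0 (W(h, a) = (2*(-3) + 6)*(-1 - 1) = (-6 + 6)*(-2) = 0*(-2) = 0)
(W(s(6, -3), v)*(-1))*(-27) = (0*(-1))*(-27) = 0*(-27) = 0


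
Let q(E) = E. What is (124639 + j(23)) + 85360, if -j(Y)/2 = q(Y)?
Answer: 209953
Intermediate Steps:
j(Y) = -2*Y
(124639 + j(23)) + 85360 = (124639 - 2*23) + 85360 = (124639 - 46) + 85360 = 124593 + 85360 = 209953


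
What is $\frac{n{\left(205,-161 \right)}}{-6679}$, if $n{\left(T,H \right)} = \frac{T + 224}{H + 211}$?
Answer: $- \frac{429}{333950} \approx -0.0012846$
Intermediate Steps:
$n{\left(T,H \right)} = \frac{224 + T}{211 + H}$
$\frac{n{\left(205,-161 \right)}}{-6679} = \frac{\frac{1}{211 - 161} \left(224 + 205\right)}{-6679} = \frac{1}{50} \cdot 429 \left(- \frac{1}{6679}\right) = \frac{429}{50} \left(- \frac{1}{6679}\right) = - \frac{429}{333950}$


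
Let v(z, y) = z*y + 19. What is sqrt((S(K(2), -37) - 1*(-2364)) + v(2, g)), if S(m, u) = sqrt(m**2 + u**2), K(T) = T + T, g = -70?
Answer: sqrt(2243 + sqrt(1385)) ≈ 47.752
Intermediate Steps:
K(T) = 2*T
v(z, y) = 19 + y*z (v(z, y) = y*z + 19 = 19 + y*z)
sqrt((S(K(2), -37) - 1*(-2364)) + v(2, g)) = sqrt((sqrt((2*2)**2 + (-37)**2) - 1*(-2364)) + (19 - 70*2)) = sqrt((sqrt(4**2 + 1369) + 2364) + (19 - 140)) = sqrt((sqrt(16 + 1369) + 2364) - 121) = sqrt((sqrt(1385) + 2364) - 121) = sqrt((2364 + sqrt(1385)) - 121) = sqrt(2243 + sqrt(1385))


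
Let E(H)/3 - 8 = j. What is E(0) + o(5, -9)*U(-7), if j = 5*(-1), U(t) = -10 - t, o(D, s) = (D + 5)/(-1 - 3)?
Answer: 33/2 ≈ 16.500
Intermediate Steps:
o(D, s) = -5/4 - D/4 (o(D, s) = (5 + D)/(-4) = (5 + D)*(-¼) = -5/4 - D/4)
j = -5
E(H) = 9 (E(H) = 24 + 3*(-5) = 24 - 15 = 9)
E(0) + o(5, -9)*U(-7) = 9 + (-5/4 - ¼*5)*(-10 - 1*(-7)) = 9 + (-5/4 - 5/4)*(-10 + 7) = 9 - 5/2*(-3) = 9 + 15/2 = 33/2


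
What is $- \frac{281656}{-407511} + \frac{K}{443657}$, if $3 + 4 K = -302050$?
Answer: $\frac{376744703885}{723180430908} \approx 0.52096$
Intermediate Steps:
$K = - \frac{302053}{4}$ ($K = - \frac{3}{4} + \frac{1}{4} \left(-302050\right) = - \frac{3}{4} - \frac{151025}{2} = - \frac{302053}{4} \approx -75513.0$)
$- \frac{281656}{-407511} + \frac{K}{443657} = - \frac{281656}{-407511} - \frac{302053}{4 \cdot 443657} = \left(-281656\right) \left(- \frac{1}{407511}\right) - \frac{302053}{1774628} = \frac{281656}{407511} - \frac{302053}{1774628} = \frac{376744703885}{723180430908}$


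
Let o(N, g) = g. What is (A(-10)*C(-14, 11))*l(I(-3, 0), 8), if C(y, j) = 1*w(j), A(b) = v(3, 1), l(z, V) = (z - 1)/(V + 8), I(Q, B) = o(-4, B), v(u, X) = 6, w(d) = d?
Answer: -33/8 ≈ -4.1250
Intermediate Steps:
I(Q, B) = B
l(z, V) = (-1 + z)/(8 + V)
A(b) = 6
C(y, j) = j (C(y, j) = 1*j = j)
(A(-10)*C(-14, 11))*l(I(-3, 0), 8) = (6*11)*((-1 + 0)/(8 + 8)) = 66*(-1/16) = -33/8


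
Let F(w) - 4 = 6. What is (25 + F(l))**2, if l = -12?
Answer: 1225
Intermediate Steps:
F(w) = 10 (F(w) = 4 + 6 = 10)
(25 + F(l))**2 = (25 + 10)**2 = 35**2 = 1225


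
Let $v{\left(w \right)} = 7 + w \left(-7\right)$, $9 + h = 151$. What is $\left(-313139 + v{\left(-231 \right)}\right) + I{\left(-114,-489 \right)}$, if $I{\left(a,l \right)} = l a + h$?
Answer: $-255627$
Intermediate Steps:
$h = 142$ ($h = -9 + 151 = 142$)
$I{\left(a,l \right)} = 142 + a l$ ($I{\left(a,l \right)} = l a + 142 = a l + 142 = 142 + a l$)
$v{\left(w \right)} = 7 - 7 w$
$\left(-313139 + v{\left(-231 \right)}\right) + I{\left(-114,-489 \right)} = \left(-313139 + \left(7 - -1617\right)\right) + \left(142 - -55746\right) = \left(-313139 + \left(7 + 1617\right)\right) + \left(142 + 55746\right) = \left(-313139 + 1624\right) + 55888 = -311515 + 55888 = -255627$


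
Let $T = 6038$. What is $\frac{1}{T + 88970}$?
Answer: $\frac{1}{95008} \approx 1.0525 \cdot 10^{-5}$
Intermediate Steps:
$\frac{1}{T + 88970} = \frac{1}{6038 + 88970} = \frac{1}{95008}$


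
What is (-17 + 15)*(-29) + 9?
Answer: 67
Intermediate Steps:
(-17 + 15)*(-29) + 9 = -2*(-29) + 9 = 58 + 9 = 67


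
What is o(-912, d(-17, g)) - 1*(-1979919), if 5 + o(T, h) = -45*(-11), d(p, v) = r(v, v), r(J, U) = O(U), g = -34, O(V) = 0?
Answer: 1980409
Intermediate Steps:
r(J, U) = 0
d(p, v) = 0
o(T, h) = 490 (o(T, h) = -5 - 45*(-11) = -5 + 495 = 490)
o(-912, d(-17, g)) - 1*(-1979919) = 490 - 1*(-1979919) = 490 + 1979919 = 1980409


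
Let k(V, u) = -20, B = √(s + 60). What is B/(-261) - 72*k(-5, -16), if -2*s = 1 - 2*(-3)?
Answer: 1440 - √226/522 ≈ 1440.0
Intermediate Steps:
s = -7/2 (s = -(1 - 2*(-3))/2 = -(1 + 6)/2 = -½*7 = -7/2 ≈ -3.5000)
B = √226/2 (B = √(-7/2 + 60) = √(113/2) = √226/2 ≈ 7.5166)
B/(-261) - 72*k(-5, -16) = (√226/2)/(-261) - 72*(-20) = (√226/2)*(-1/261) + 1440 = -√226/522 + 1440 = 1440 - √226/522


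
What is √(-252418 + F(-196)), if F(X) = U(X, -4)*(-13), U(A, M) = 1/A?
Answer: I*√49473915/14 ≈ 502.41*I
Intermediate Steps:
U(A, M) = 1/A
F(X) = -13/X
√(-252418 + F(-196)) = √(-252418 - 13/(-196)) = √(-252418 - 13*(-1/196)) = √(-252418 + 13/196) = √(-49473915/196) = I*√49473915/14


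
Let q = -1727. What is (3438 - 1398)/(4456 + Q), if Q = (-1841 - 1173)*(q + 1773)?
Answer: -510/33547 ≈ -0.015203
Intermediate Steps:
Q = -138644 (Q = (-1841 - 1173)*(-1727 + 1773) = -3014*46 = -138644)
(3438 - 1398)/(4456 + Q) = (3438 - 1398)/(4456 - 138644) = 2040/(-134188) = 2040*(-1/134188) = -510/33547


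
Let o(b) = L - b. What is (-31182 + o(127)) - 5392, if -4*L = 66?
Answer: -73435/2 ≈ -36718.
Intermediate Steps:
L = -33/2 (L = -¼*66 = -33/2 ≈ -16.500)
o(b) = -33/2 - b
(-31182 + o(127)) - 5392 = (-31182 + (-33/2 - 1*127)) - 5392 = (-31182 + (-33/2 - 127)) - 5392 = (-31182 - 287/2) - 5392 = -62651/2 - 5392 = -73435/2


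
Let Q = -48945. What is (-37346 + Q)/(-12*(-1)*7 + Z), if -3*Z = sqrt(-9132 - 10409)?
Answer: -65235996/83045 - 258873*I*sqrt(19541)/83045 ≈ -785.55 - 435.76*I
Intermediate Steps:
Z = -I*sqrt(19541)/3 (Z = -sqrt(-9132 - 10409)/3 = -I*sqrt(19541)/3 ≈ -46.596*I)
(-37346 + Q)/(-12*(-1)*7 + Z) = (-37346 - 48945)/(-12*(-1)*7 - I*sqrt(19541)/3) = -86291/(12*7 - I*sqrt(19541)/3) = -86291/(84 - I*sqrt(19541)/3)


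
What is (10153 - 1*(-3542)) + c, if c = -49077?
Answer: -35382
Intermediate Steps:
(10153 - 1*(-3542)) + c = (10153 - 1*(-3542)) - 49077 = (10153 + 3542) - 49077 = 13695 - 49077 = -35382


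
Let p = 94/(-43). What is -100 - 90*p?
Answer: 4160/43 ≈ 96.744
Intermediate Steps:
p = -94/43 (p = 94*(-1/43) = -94/43 ≈ -2.1860)
-100 - 90*p = -100 - 90*(-94/43) = -100 + 8460/43 = 4160/43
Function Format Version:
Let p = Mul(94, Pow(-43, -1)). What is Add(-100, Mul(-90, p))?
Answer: Rational(4160, 43) ≈ 96.744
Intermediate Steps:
p = Rational(-94, 43) (p = Mul(94, Rational(-1, 43)) = Rational(-94, 43) ≈ -2.1860)
Add(-100, Mul(-90, p)) = Add(-100, Mul(-90, Rational(-94, 43))) = Add(-100, Rational(8460, 43)) = Rational(4160, 43)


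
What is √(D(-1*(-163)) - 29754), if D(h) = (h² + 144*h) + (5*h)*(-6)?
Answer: √15397 ≈ 124.08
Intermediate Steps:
D(h) = h² + 114*h (D(h) = (h² + 144*h) - 30*h = h² + 114*h)
√(D(-1*(-163)) - 29754) = √((-1*(-163))*(114 - 1*(-163)) - 29754) = √(163*(114 + 163) - 29754) = √(163*277 - 29754) = √(45151 - 29754) = √15397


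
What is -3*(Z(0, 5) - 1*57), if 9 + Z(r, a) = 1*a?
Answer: 183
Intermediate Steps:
Z(r, a) = -9 + a (Z(r, a) = -9 + 1*a = -9 + a)
-3*(Z(0, 5) - 1*57) = -3*((-9 + 5) - 1*57) = -3*(-4 - 57) = -3*(-61) = 183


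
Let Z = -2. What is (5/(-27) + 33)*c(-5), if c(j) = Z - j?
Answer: 886/9 ≈ 98.444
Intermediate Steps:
c(j) = -2 - j
(5/(-27) + 33)*c(-5) = (5/(-27) + 33)*(-2 - 1*(-5)) = (5*(-1/27) + 33)*(-2 + 5) = (-5/27 + 33)*3 = (886/27)*3 = 886/9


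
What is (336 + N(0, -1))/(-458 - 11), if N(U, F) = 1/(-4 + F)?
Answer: -1679/2345 ≈ -0.71599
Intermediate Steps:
(336 + N(0, -1))/(-458 - 11) = (336 + 1/(-4 - 1))/(-458 - 11) = (336 + 1/(-5))/(-469) = (336 - ⅕)*(-1/469) = (1679/5)*(-1/469) = -1679/2345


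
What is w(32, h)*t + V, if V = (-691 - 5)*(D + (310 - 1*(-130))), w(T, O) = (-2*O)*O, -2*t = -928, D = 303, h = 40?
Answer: -2001928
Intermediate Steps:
t = 464 (t = -½*(-928) = 464)
w(T, O) = -2*O²
V = -517128 (V = (-691 - 5)*(303 + (310 - 1*(-130))) = -696*(303 + (310 + 130)) = -696*(303 + 440) = -696*743 = -517128)
w(32, h)*t + V = -2*40²*464 - 517128 = -2*1600*464 - 517128 = -3200*464 - 517128 = -1484800 - 517128 = -2001928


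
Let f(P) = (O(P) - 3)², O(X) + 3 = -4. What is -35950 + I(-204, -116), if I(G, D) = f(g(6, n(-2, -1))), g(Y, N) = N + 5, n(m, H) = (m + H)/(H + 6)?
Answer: -35850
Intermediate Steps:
n(m, H) = (H + m)/(6 + H)
g(Y, N) = 5 + N
O(X) = -7 (O(X) = -3 - 4 = -7)
f(P) = 100 (f(P) = (-7 - 3)² = (-10)² = 100)
I(G, D) = 100
-35950 + I(-204, -116) = -35950 + 100 = -35850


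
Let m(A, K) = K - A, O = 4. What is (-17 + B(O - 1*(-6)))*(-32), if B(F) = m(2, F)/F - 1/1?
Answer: 2752/5 ≈ 550.40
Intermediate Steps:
B(F) = -1 + (-2 + F)/F (B(F) = (F - 1*2)/F - 1/1 = (F - 2)/F - 1*1 = (-2 + F)/F - 1 = -1 + (-2 + F)/F)
(-17 + B(O - 1*(-6)))*(-32) = (-17 - 2/(4 - 1*(-6)))*(-32) = (-17 - 2/(4 + 6))*(-32) = (-17 - 2/10)*(-32) = (-17 - 2*⅒)*(-32) = (-17 - ⅕)*(-32) = -86/5*(-32) = 2752/5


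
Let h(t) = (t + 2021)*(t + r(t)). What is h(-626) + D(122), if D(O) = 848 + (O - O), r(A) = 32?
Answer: -827782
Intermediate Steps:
D(O) = 848 (D(O) = 848 + 0 = 848)
h(t) = (32 + t)*(2021 + t) (h(t) = (t + 2021)*(t + 32) = (2021 + t)*(32 + t) = (32 + t)*(2021 + t))
h(-626) + D(122) = (64672 + (-626)² + 2053*(-626)) + 848 = (64672 + 391876 - 1285178) + 848 = -828630 + 848 = -827782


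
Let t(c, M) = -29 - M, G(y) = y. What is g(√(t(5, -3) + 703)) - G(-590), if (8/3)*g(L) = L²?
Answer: 6751/8 ≈ 843.88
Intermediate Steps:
g(L) = 3*L²/8
g(√(t(5, -3) + 703)) - G(-590) = 3*(√((-29 - 1*(-3)) + 703))²/8 - 1*(-590) = 3*(√((-29 + 3) + 703))²/8 + 590 = 3*(√(-26 + 703))²/8 + 590 = 3*(√677)²/8 + 590 = (3/8)*677 + 590 = 2031/8 + 590 = 6751/8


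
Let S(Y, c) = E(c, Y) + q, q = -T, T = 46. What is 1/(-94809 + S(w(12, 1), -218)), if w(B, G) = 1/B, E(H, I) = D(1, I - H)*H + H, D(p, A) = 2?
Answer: -1/95509 ≈ -1.0470e-5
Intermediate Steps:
E(H, I) = 3*H (E(H, I) = 2*H + H = 3*H)
q = -46 (q = -1*46 = -46)
S(Y, c) = -46 + 3*c (S(Y, c) = 3*c - 46 = -46 + 3*c)
1/(-94809 + S(w(12, 1), -218)) = 1/(-94809 + (-46 + 3*(-218))) = 1/(-94809 + (-46 - 654)) = 1/(-94809 - 700) = 1/(-95509) = -1/95509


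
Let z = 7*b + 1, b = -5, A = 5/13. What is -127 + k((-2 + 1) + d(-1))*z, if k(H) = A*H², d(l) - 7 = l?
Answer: -5901/13 ≈ -453.92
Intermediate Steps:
d(l) = 7 + l
A = 5/13 (A = 5*(1/13) = 5/13 ≈ 0.38462)
k(H) = 5*H²/13
z = -34 (z = 7*(-5) + 1 = -35 + 1 = -34)
-127 + k((-2 + 1) + d(-1))*z = -127 + (5*((-2 + 1) + (7 - 1))²/13)*(-34) = -127 + (5*(-1 + 6)²/13)*(-34) = -127 + ((5/13)*5²)*(-34) = -127 + ((5/13)*25)*(-34) = -127 + (125/13)*(-34) = -127 - 4250/13 = -5901/13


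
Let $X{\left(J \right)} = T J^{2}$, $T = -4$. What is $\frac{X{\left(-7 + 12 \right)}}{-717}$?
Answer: $\frac{100}{717} \approx 0.13947$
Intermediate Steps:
$X{\left(J \right)} = - 4 J^{2}$
$\frac{X{\left(-7 + 12 \right)}}{-717} = \frac{\left(-4\right) \left(-7 + 12\right)^{2}}{-717} = - 4 \cdot 5^{2} \left(- \frac{1}{717}\right) = \left(-4\right) 25 \left(- \frac{1}{717}\right) = \left(-100\right) \left(- \frac{1}{717}\right) = \frac{100}{717}$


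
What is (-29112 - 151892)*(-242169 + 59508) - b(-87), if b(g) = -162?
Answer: 33062371806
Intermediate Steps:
(-29112 - 151892)*(-242169 + 59508) - b(-87) = (-29112 - 151892)*(-242169 + 59508) - 1*(-162) = -181004*(-182661) + 162 = 33062371644 + 162 = 33062371806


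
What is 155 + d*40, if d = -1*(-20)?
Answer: 955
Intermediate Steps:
d = 20
155 + d*40 = 155 + 20*40 = 155 + 800 = 955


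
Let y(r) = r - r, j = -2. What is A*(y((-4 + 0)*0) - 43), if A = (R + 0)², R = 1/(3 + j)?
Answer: -43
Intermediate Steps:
R = 1 (R = 1/(3 - 2) = 1/1 = 1)
A = 1 (A = (1 + 0)² = 1² = 1)
y(r) = 0
A*(y((-4 + 0)*0) - 43) = 1*(0 - 43) = 1*(-43) = -43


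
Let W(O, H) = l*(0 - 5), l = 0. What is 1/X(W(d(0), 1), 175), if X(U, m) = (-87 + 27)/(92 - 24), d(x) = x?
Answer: -17/15 ≈ -1.1333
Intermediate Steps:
W(O, H) = 0 (W(O, H) = 0*(0 - 5) = 0*(-5) = 0)
X(U, m) = -15/17 (X(U, m) = -60/68 = -60*1/68 = -15/17)
1/X(W(d(0), 1), 175) = 1/(-15/17) = -17/15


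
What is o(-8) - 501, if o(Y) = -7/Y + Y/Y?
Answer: -3993/8 ≈ -499.13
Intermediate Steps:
o(Y) = 1 - 7/Y (o(Y) = -7/Y + 1 = 1 - 7/Y)
o(-8) - 501 = (-7 - 8)/(-8) - 501 = -⅛*(-15) - 501 = 15/8 - 501 = -3993/8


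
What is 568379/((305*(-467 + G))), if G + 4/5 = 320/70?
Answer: -3978653/988993 ≈ -4.0229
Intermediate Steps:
G = 132/35 (G = -⅘ + 320/70 = -⅘ + 320*(1/70) = -⅘ + 32/7 = 132/35 ≈ 3.7714)
568379/((305*(-467 + G))) = 568379/((305*(-467 + 132/35))) = 568379/((305*(-16213/35))) = 568379/(-988993/7) = 568379*(-7/988993) = -3978653/988993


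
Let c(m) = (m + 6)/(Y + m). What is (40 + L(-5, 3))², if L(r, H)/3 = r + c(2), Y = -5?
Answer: 289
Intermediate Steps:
c(m) = (6 + m)/(-5 + m) (c(m) = (m + 6)/(-5 + m) = (6 + m)/(-5 + m))
L(r, H) = -8 + 3*r (L(r, H) = 3*(r + (6 + 2)/(-5 + 2)) = 3*(r + 8/(-3)) = 3*(r - ⅓*8) = 3*(r - 8/3) = 3*(-8/3 + r) = -8 + 3*r)
(40 + L(-5, 3))² = (40 + (-8 + 3*(-5)))² = (40 + (-8 - 15))² = (40 - 23)² = 17² = 289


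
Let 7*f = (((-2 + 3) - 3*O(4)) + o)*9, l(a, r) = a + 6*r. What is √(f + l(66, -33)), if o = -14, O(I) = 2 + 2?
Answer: I*√8043/7 ≈ 12.812*I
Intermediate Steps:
O(I) = 4
f = -225/7 (f = ((((-2 + 3) - 3*4) - 14)*9)/7 = (((1 - 12) - 14)*9)/7 = ((-11 - 14)*9)/7 = (-25*9)/7 = (⅐)*(-225) = -225/7 ≈ -32.143)
√(f + l(66, -33)) = √(-225/7 + (66 + 6*(-33))) = √(-225/7 + (66 - 198)) = √(-225/7 - 132) = √(-1149/7) = I*√8043/7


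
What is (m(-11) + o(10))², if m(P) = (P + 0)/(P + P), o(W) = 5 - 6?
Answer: ¼ ≈ 0.25000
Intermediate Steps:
o(W) = -1
m(P) = ½ (m(P) = P/((2*P)) = P*(1/(2*P)) = ½)
(m(-11) + o(10))² = (½ - 1)² = (-½)² = ¼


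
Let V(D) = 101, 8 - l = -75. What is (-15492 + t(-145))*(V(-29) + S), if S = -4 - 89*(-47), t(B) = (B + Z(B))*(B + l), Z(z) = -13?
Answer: -24378880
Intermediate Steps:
l = 83 (l = 8 - 1*(-75) = 8 + 75 = 83)
t(B) = (-13 + B)*(83 + B) (t(B) = (B - 13)*(B + 83) = (-13 + B)*(83 + B))
S = 4179 (S = -4 + 4183 = 4179)
(-15492 + t(-145))*(V(-29) + S) = (-15492 + (-1079 + (-145)**2 + 70*(-145)))*(101 + 4179) = (-15492 + (-1079 + 21025 - 10150))*4280 = (-15492 + 9796)*4280 = -5696*4280 = -24378880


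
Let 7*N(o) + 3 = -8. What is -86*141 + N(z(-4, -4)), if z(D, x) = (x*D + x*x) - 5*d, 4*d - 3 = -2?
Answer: -84893/7 ≈ -12128.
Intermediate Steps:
d = 1/4 (d = 3/4 + (1/4)*(-2) = 3/4 - 1/2 = 1/4 ≈ 0.25000)
z(D, x) = -5/4 + x**2 + D*x (z(D, x) = (x*D + x*x) - 5*1/4 = (D*x + x**2) - 5/4 = (x**2 + D*x) - 5/4 = -5/4 + x**2 + D*x)
N(o) = -11/7 (N(o) = -3/7 + (1/7)*(-8) = -3/7 - 8/7 = -11/7)
-86*141 + N(z(-4, -4)) = -86*141 - 11/7 = -12126 - 11/7 = -84893/7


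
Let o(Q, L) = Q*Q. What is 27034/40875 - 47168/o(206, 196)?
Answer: -195194294/433642875 ≈ -0.45013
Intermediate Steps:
o(Q, L) = Q²
27034/40875 - 47168/o(206, 196) = 27034/40875 - 47168/(206²) = 27034*(1/40875) - 47168/42436 = 27034/40875 - 47168*1/42436 = 27034/40875 - 11792/10609 = -195194294/433642875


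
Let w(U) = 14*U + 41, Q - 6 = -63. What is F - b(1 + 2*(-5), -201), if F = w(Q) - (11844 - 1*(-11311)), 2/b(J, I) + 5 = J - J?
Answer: -119558/5 ≈ -23912.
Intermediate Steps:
Q = -57 (Q = 6 - 63 = -57)
w(U) = 41 + 14*U
b(J, I) = -⅖ (b(J, I) = 2/(-5 + (J - J)) = 2/(-5 + 0) = 2/(-5) = 2*(-⅕) = -⅖)
F = -23912 (F = (41 + 14*(-57)) - (11844 - 1*(-11311)) = (41 - 798) - (11844 + 11311) = -757 - 1*23155 = -757 - 23155 = -23912)
F - b(1 + 2*(-5), -201) = -23912 - 1*(-⅖) = -23912 + ⅖ = -119558/5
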